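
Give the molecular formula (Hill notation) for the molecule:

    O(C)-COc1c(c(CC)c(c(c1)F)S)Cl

C10H12ClFO2S

Heavy atoms from the SMILES: 10 C, 1 Cl, 1 F, 2 O, 1 S.
Implicit hydrogens by atom environment:
  5 × C (aromatic): no H
  2 × C: 3 H each → 6
  2 × C: 2 H each → 4
  2 × O: no H
  1 × C (aromatic): 1 H
  1 × Cl: no H
  1 × F: no H
  1 × S: 1 H
  Total hydrogens = 12.
Molecular formula: C10H12ClFO2S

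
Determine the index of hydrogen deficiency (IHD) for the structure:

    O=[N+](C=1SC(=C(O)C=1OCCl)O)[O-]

4

Molecular formula from the SMILES: C5H4ClNO5S.
DoU = (2C + 2 + N − H − X)/2 = (2·5 + 2 + 1 − 4 − 1)/2 = 8/2 = 4.
(Structurally: 1 ring(s) + 3 π bond(s) = 4.)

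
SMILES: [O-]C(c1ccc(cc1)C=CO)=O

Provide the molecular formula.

C9H7O3-

Heavy atoms from the SMILES: 9 C, 3 O.
Implicit hydrogens by atom environment:
  4 × C (aromatic): 1 H each → 4
  2 × C: 1 H each → 2
  2 × C (aromatic): no H
  1 × C: no H
  1 × O: 1 H
  1 × O: no H
  1 × O (charge -1): no H
  Total hydrogens = 7.
Net charge -1.
Molecular formula: C9H7O3-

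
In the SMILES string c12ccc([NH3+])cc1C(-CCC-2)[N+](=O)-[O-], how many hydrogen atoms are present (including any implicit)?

13

Hydrogens are implicit in SMILES; fill each atom to its normal valence:
  3 × C: 2 H each → 6
  3 × C (aromatic): 1 H each → 3
  3 × C (aromatic): no H
  1 × C: 1 H
  1 × N (charge +1): 3 H
  1 × N (charge +1): no H
  1 × O: no H
  1 × O (charge -1): no H
  Total hydrogens = 13.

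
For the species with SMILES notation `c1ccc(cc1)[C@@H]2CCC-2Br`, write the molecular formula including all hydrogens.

Heavy atoms from the SMILES: 1 Br, 10 C.
Implicit hydrogens by atom environment:
  5 × C (aromatic): 1 H each → 5
  2 × C: 2 H each → 4
  2 × C: 1 H each → 2
  1 × Br: no H
  1 × C (aromatic): no H
  Total hydrogens = 11.
Molecular formula: C10H11Br

C10H11Br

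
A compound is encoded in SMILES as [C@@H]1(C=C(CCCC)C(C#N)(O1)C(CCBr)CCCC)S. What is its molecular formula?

C16H26BrNOS

Heavy atoms from the SMILES: 1 Br, 16 C, 1 N, 1 O, 1 S.
Implicit hydrogens by atom environment:
  8 × C: 2 H each → 16
  3 × C: 1 H each → 3
  3 × C: no H
  2 × C: 3 H each → 6
  1 × Br: no H
  1 × N: no H
  1 × O: no H
  1 × S: 1 H
  Total hydrogens = 26.
Molecular formula: C16H26BrNOS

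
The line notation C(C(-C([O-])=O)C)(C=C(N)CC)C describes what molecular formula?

C9H16NO2-

Heavy atoms from the SMILES: 9 C, 1 N, 2 O.
Implicit hydrogens by atom environment:
  3 × C: 3 H each → 9
  3 × C: 1 H each → 3
  2 × C: no H
  1 × C: 2 H
  1 × N: 2 H
  1 × O: no H
  1 × O (charge -1): no H
  Total hydrogens = 16.
Net charge -1.
Molecular formula: C9H16NO2-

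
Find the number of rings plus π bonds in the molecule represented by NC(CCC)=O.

Molecular formula from the SMILES: C4H9NO.
DoU = (2C + 2 + N − H − X)/2 = (2·4 + 2 + 1 − 9 − 0)/2 = 2/2 = 1.
(Structurally: 0 ring(s) + 1 π bond(s) = 1.)

1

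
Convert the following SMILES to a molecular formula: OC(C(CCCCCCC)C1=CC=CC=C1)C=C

Heavy atoms from the SMILES: 17 C, 1 O.
Implicit hydrogens by atom environment:
  7 × C: 2 H each → 14
  5 × C (aromatic): 1 H each → 5
  3 × C: 1 H each → 3
  1 × C: 3 H
  1 × C (aromatic): no H
  1 × O: 1 H
  Total hydrogens = 26.
Molecular formula: C17H26O

C17H26O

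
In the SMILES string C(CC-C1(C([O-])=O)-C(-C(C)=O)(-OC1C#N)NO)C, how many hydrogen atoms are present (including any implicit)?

Hydrogens are implicit in SMILES; fill each atom to its normal valence:
  5 × C: no H
  3 × C: 2 H each → 6
  3 × O: no H
  2 × C: 3 H each → 6
  1 × C: 1 H
  1 × N: 1 H
  1 × N: no H
  1 × O: 1 H
  1 × O (charge -1): no H
  Total hydrogens = 15.

15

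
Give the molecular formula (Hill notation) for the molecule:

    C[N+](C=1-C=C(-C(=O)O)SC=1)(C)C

Heavy atoms from the SMILES: 8 C, 1 N, 2 O, 1 S.
Implicit hydrogens by atom environment:
  3 × C: 3 H each → 9
  2 × C (aromatic): 1 H each → 2
  2 × C (aromatic): no H
  1 × C: no H
  1 × N (charge +1): no H
  1 × O: 1 H
  1 × O: no H
  1 × S (aromatic): no H
  Total hydrogens = 12.
Net charge +1.
Molecular formula: C8H12NO2S+

C8H12NO2S+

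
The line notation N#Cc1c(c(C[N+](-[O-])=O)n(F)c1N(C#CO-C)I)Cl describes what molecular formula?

Heavy atoms from the SMILES: 9 C, 1 Cl, 1 F, 1 I, 4 N, 3 O.
Implicit hydrogens by atom environment:
  4 × C (aromatic): no H
  3 × C: no H
  2 × N: no H
  2 × O: no H
  1 × C: 3 H
  1 × C: 2 H
  1 × Cl: no H
  1 × F: no H
  1 × I: no H
  1 × N (aromatic): no H
  1 × N (charge +1): no H
  1 × O (charge -1): no H
  Total hydrogens = 5.
Molecular formula: C9H5ClFIN4O3

C9H5ClFIN4O3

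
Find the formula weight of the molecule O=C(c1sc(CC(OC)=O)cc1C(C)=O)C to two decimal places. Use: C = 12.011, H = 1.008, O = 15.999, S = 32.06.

Molecular formula: C11H12O4S.
M = 11×12.011 + 12×1.008 + 4×15.999 + 1×32.06 = 240.27 g/mol.

240.27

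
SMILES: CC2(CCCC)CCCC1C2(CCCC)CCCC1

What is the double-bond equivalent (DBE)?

2

Molecular formula from the SMILES: C19H36.
DoU = (2C + 2 + N − H − X)/2 = (2·19 + 2 + 0 − 36 − 0)/2 = 4/2 = 2.
(Structurally: 2 ring(s) + 0 π bond(s) = 2.)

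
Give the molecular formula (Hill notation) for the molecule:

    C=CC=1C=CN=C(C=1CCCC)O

Heavy atoms from the SMILES: 11 C, 1 N, 1 O.
Implicit hydrogens by atom environment:
  4 × C: 2 H each → 8
  3 × C (aromatic): no H
  2 × C (aromatic): 1 H each → 2
  1 × C: 3 H
  1 × C: 1 H
  1 × N (aromatic): no H
  1 × O: 1 H
  Total hydrogens = 15.
Molecular formula: C11H15NO

C11H15NO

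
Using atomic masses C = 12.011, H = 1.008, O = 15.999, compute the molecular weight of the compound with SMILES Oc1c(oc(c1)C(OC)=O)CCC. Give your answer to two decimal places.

Molecular formula: C9H12O4.
M = 9×12.011 + 12×1.008 + 4×15.999 = 184.19 g/mol.

184.19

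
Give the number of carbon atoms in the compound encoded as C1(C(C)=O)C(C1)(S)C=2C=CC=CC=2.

11

The symbol for carbon appears 11 times in the SMILES.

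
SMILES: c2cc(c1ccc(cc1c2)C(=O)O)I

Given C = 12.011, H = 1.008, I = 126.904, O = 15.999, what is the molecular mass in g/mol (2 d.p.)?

Molecular formula: C11H7IO2.
M = 11×12.011 + 7×1.008 + 1×126.904 + 2×15.999 = 298.08 g/mol.

298.08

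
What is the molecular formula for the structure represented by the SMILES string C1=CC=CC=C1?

C6H6

Heavy atoms from the SMILES: 6 C.
Implicit hydrogens by atom environment:
  6 × C (aromatic): 1 H each → 6
  Total hydrogens = 6.
Molecular formula: C6H6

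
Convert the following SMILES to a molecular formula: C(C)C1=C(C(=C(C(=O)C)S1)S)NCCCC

Heavy atoms from the SMILES: 12 C, 1 N, 1 O, 2 S.
Implicit hydrogens by atom environment:
  4 × C: 2 H each → 8
  4 × C (aromatic): no H
  3 × C: 3 H each → 9
  1 × C: no H
  1 × N: 1 H
  1 × O: no H
  1 × S: 1 H
  1 × S (aromatic): no H
  Total hydrogens = 19.
Molecular formula: C12H19NOS2

C12H19NOS2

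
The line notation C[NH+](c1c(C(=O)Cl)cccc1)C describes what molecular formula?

C9H11ClNO+

Heavy atoms from the SMILES: 9 C, 1 Cl, 1 N, 1 O.
Implicit hydrogens by atom environment:
  4 × C (aromatic): 1 H each → 4
  2 × C: 3 H each → 6
  2 × C (aromatic): no H
  1 × C: no H
  1 × Cl: no H
  1 × N (charge +1): 1 H
  1 × O: no H
  Total hydrogens = 11.
Net charge +1.
Molecular formula: C9H11ClNO+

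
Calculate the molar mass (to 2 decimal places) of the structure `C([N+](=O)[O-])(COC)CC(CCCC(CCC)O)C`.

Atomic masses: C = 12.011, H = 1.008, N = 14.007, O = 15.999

261.36

Molecular formula: C13H27NO4.
M = 13×12.011 + 27×1.008 + 1×14.007 + 4×15.999 = 261.36 g/mol.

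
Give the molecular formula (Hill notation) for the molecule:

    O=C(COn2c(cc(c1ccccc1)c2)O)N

Heavy atoms from the SMILES: 12 C, 2 N, 3 O.
Implicit hydrogens by atom environment:
  7 × C (aromatic): 1 H each → 7
  3 × C (aromatic): no H
  2 × O: no H
  1 × C: 2 H
  1 × C: no H
  1 × N: 2 H
  1 × N (aromatic): no H
  1 × O: 1 H
  Total hydrogens = 12.
Molecular formula: C12H12N2O3

C12H12N2O3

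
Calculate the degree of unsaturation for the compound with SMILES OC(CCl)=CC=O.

Molecular formula from the SMILES: C4H5ClO2.
DoU = (2C + 2 + N − H − X)/2 = (2·4 + 2 + 0 − 5 − 1)/2 = 4/2 = 2.
(Structurally: 0 ring(s) + 2 π bond(s) = 2.)

2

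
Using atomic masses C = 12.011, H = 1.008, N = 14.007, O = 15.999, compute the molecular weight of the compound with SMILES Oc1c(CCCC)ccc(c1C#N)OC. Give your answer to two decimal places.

Molecular formula: C12H15NO2.
M = 12×12.011 + 15×1.008 + 1×14.007 + 2×15.999 = 205.26 g/mol.

205.26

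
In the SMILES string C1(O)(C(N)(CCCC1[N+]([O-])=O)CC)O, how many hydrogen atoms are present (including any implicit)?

16

Hydrogens are implicit in SMILES; fill each atom to its normal valence:
  4 × C: 2 H each → 8
  2 × C: no H
  2 × O: 1 H each → 2
  1 × C: 3 H
  1 × C: 1 H
  1 × N: 2 H
  1 × N (charge +1): no H
  1 × O: no H
  1 × O (charge -1): no H
  Total hydrogens = 16.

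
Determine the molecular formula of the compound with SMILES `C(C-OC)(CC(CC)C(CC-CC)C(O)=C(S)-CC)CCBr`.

C18H35BrO2S

Heavy atoms from the SMILES: 1 Br, 18 C, 2 O, 1 S.
Implicit hydrogens by atom environment:
  9 × C: 2 H each → 18
  4 × C: 3 H each → 12
  3 × C: 1 H each → 3
  2 × C: no H
  1 × Br: no H
  1 × O: 1 H
  1 × O: no H
  1 × S: 1 H
  Total hydrogens = 35.
Molecular formula: C18H35BrO2S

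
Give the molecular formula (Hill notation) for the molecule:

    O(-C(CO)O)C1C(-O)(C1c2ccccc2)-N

Heavy atoms from the SMILES: 11 C, 1 N, 4 O.
Implicit hydrogens by atom environment:
  5 × C (aromatic): 1 H each → 5
  3 × C: 1 H each → 3
  3 × O: 1 H each → 3
  1 × C: 2 H
  1 × C: no H
  1 × C (aromatic): no H
  1 × N: 2 H
  1 × O: no H
  Total hydrogens = 15.
Molecular formula: C11H15NO4

C11H15NO4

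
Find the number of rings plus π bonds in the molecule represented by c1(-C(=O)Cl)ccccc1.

5

Molecular formula from the SMILES: C7H5ClO.
DoU = (2C + 2 + N − H − X)/2 = (2·7 + 2 + 0 − 5 − 1)/2 = 10/2 = 5.
(Structurally: 1 ring(s) + 4 π bond(s) = 5.)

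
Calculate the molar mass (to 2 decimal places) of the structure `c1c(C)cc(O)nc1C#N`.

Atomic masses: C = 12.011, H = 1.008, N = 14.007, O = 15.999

134.14

Molecular formula: C7H6N2O.
M = 7×12.011 + 6×1.008 + 2×14.007 + 1×15.999 = 134.14 g/mol.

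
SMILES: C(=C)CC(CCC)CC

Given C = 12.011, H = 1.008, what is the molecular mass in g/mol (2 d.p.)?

126.24

Molecular formula: C9H18.
M = 9×12.011 + 18×1.008 = 126.24 g/mol.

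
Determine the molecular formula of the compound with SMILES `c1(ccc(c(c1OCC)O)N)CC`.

Heavy atoms from the SMILES: 10 C, 1 N, 2 O.
Implicit hydrogens by atom environment:
  4 × C (aromatic): no H
  2 × C: 3 H each → 6
  2 × C: 2 H each → 4
  2 × C (aromatic): 1 H each → 2
  1 × N: 2 H
  1 × O: 1 H
  1 × O: no H
  Total hydrogens = 15.
Molecular formula: C10H15NO2

C10H15NO2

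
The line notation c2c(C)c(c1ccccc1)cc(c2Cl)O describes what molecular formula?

C13H11ClO

Heavy atoms from the SMILES: 13 C, 1 Cl, 1 O.
Implicit hydrogens by atom environment:
  7 × C (aromatic): 1 H each → 7
  5 × C (aromatic): no H
  1 × C: 3 H
  1 × Cl: no H
  1 × O: 1 H
  Total hydrogens = 11.
Molecular formula: C13H11ClO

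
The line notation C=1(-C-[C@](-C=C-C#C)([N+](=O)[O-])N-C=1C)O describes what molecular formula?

C9H10N2O3

Heavy atoms from the SMILES: 9 C, 2 N, 3 O.
Implicit hydrogens by atom environment:
  4 × C: no H
  3 × C: 1 H each → 3
  1 × C: 3 H
  1 × C: 2 H
  1 × N: 1 H
  1 × N (charge +1): no H
  1 × O: 1 H
  1 × O: no H
  1 × O (charge -1): no H
  Total hydrogens = 10.
Molecular formula: C9H10N2O3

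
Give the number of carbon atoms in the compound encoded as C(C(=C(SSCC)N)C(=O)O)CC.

The symbol for carbon appears 8 times in the SMILES.

8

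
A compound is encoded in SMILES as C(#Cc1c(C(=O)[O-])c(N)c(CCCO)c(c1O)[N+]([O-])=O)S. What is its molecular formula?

C12H11N2O6S-

Heavy atoms from the SMILES: 12 C, 2 N, 6 O, 1 S.
Implicit hydrogens by atom environment:
  6 × C (aromatic): no H
  3 × C: 2 H each → 6
  3 × C: no H
  2 × O: 1 H each → 2
  2 × O: no H
  2 × O (charge -1): no H
  1 × N: 2 H
  1 × N (charge +1): no H
  1 × S: 1 H
  Total hydrogens = 11.
Net charge -1.
Molecular formula: C12H11N2O6S-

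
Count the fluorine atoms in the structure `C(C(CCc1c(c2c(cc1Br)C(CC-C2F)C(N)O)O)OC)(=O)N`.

1

The symbol for fluorine appears 1 time in the SMILES.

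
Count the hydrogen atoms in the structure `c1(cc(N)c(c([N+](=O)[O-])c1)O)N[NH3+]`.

Hydrogens are implicit in SMILES; fill each atom to its normal valence:
  4 × C (aromatic): no H
  2 × C (aromatic): 1 H each → 2
  1 × N (charge +1): 3 H
  1 × N: 2 H
  1 × N: 1 H
  1 × N (charge +1): no H
  1 × O: 1 H
  1 × O: no H
  1 × O (charge -1): no H
  Total hydrogens = 9.

9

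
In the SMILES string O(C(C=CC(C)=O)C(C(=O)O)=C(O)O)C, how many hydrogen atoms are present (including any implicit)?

Hydrogens are implicit in SMILES; fill each atom to its normal valence:
  4 × C: no H
  3 × C: 1 H each → 3
  3 × O: 1 H each → 3
  3 × O: no H
  2 × C: 3 H each → 6
  Total hydrogens = 12.

12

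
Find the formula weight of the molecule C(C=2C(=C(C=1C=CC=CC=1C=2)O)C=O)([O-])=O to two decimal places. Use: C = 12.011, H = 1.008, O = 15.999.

215.18

Molecular formula: C12H7O4-.
M = 12×12.011 + 7×1.008 + 4×15.999 = 215.18 g/mol.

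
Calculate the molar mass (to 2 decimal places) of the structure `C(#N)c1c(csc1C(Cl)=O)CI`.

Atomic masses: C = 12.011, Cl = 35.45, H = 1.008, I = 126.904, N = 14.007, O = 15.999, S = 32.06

311.52

Molecular formula: C7H3ClINOS.
M = 7×12.011 + 1×35.45 + 3×1.008 + 1×126.904 + 1×14.007 + 1×15.999 + 1×32.06 = 311.52 g/mol.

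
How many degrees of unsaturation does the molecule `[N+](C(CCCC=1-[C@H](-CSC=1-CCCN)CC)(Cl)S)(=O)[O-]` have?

Molecular formula from the SMILES: C13H23ClN2O2S2.
DoU = (2C + 2 + N − H − X)/2 = (2·13 + 2 + 2 − 23 − 1)/2 = 6/2 = 3.
(Structurally: 1 ring(s) + 2 π bond(s) = 3.)

3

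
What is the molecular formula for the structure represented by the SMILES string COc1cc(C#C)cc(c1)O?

C9H8O2

Heavy atoms from the SMILES: 9 C, 2 O.
Implicit hydrogens by atom environment:
  3 × C (aromatic): 1 H each → 3
  3 × C (aromatic): no H
  1 × C: 3 H
  1 × C: 1 H
  1 × C: no H
  1 × O: 1 H
  1 × O: no H
  Total hydrogens = 8.
Molecular formula: C9H8O2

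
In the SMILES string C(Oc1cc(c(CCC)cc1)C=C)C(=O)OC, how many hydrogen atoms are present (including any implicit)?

18

Hydrogens are implicit in SMILES; fill each atom to its normal valence:
  4 × C: 2 H each → 8
  3 × C (aromatic): 1 H each → 3
  3 × C (aromatic): no H
  3 × O: no H
  2 × C: 3 H each → 6
  1 × C: 1 H
  1 × C: no H
  Total hydrogens = 18.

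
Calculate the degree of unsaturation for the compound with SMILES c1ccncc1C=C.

5

Molecular formula from the SMILES: C7H7N.
DoU = (2C + 2 + N − H − X)/2 = (2·7 + 2 + 1 − 7 − 0)/2 = 10/2 = 5.
(Structurally: 1 ring(s) + 4 π bond(s) = 5.)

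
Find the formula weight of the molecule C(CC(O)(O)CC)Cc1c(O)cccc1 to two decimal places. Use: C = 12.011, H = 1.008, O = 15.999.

210.27

Molecular formula: C12H18O3.
M = 12×12.011 + 18×1.008 + 3×15.999 = 210.27 g/mol.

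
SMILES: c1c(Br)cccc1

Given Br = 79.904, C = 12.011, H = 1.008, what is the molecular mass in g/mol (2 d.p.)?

157.01

Molecular formula: C6H5Br.
M = 1×79.904 + 6×12.011 + 5×1.008 = 157.01 g/mol.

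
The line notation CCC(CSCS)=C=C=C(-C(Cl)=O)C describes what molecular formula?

Heavy atoms from the SMILES: 10 C, 1 Cl, 1 O, 2 S.
Implicit hydrogens by atom environment:
  5 × C: no H
  3 × C: 2 H each → 6
  2 × C: 3 H each → 6
  1 × Cl: no H
  1 × O: no H
  1 × S: 1 H
  1 × S: no H
  Total hydrogens = 13.
Molecular formula: C10H13ClOS2

C10H13ClOS2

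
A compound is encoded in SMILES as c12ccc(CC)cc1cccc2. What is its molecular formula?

C12H12

Heavy atoms from the SMILES: 12 C.
Implicit hydrogens by atom environment:
  7 × C (aromatic): 1 H each → 7
  3 × C (aromatic): no H
  1 × C: 3 H
  1 × C: 2 H
  Total hydrogens = 12.
Molecular formula: C12H12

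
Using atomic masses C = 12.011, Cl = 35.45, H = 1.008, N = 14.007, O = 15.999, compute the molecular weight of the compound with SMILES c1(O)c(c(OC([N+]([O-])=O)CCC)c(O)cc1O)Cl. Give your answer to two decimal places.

Molecular formula: C10H12ClNO6.
M = 10×12.011 + 1×35.45 + 12×1.008 + 1×14.007 + 6×15.999 = 277.66 g/mol.

277.66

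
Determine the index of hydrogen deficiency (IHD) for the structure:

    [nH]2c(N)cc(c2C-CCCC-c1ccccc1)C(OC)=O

8

Molecular formula from the SMILES: C17H22N2O2.
DoU = (2C + 2 + N − H − X)/2 = (2·17 + 2 + 2 − 22 − 0)/2 = 16/2 = 8.
(Structurally: 2 ring(s) + 6 π bond(s) = 8.)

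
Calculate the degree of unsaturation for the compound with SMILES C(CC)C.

Molecular formula from the SMILES: C4H10.
DoU = (2C + 2 + N − H − X)/2 = (2·4 + 2 + 0 − 10 − 0)/2 = 0/2 = 0.
(Structurally: 0 ring(s) + 0 π bond(s) = 0.)

0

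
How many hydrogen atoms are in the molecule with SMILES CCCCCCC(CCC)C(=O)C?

24

Hydrogens are implicit in SMILES; fill each atom to its normal valence:
  7 × C: 2 H each → 14
  3 × C: 3 H each → 9
  1 × C: 1 H
  1 × C: no H
  1 × O: no H
  Total hydrogens = 24.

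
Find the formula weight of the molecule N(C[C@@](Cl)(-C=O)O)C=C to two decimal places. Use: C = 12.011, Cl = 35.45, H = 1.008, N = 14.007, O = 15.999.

Molecular formula: C5H8ClNO2.
M = 5×12.011 + 1×35.45 + 8×1.008 + 1×14.007 + 2×15.999 = 149.57 g/mol.

149.57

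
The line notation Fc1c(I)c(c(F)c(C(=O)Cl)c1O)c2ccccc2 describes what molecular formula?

Heavy atoms from the SMILES: 13 C, 1 Cl, 2 F, 1 I, 2 O.
Implicit hydrogens by atom environment:
  7 × C (aromatic): no H
  5 × C (aromatic): 1 H each → 5
  2 × F: no H
  1 × C: no H
  1 × Cl: no H
  1 × I: no H
  1 × O: 1 H
  1 × O: no H
  Total hydrogens = 6.
Molecular formula: C13H6ClF2IO2

C13H6ClF2IO2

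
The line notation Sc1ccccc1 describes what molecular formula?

Heavy atoms from the SMILES: 6 C, 1 S.
Implicit hydrogens by atom environment:
  5 × C (aromatic): 1 H each → 5
  1 × C (aromatic): no H
  1 × S: 1 H
  Total hydrogens = 6.
Molecular formula: C6H6S

C6H6S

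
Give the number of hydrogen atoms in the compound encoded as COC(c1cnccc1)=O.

7

Hydrogens are implicit in SMILES; fill each atom to its normal valence:
  4 × C (aromatic): 1 H each → 4
  2 × O: no H
  1 × C: 3 H
  1 × C (aromatic): no H
  1 × C: no H
  1 × N (aromatic): no H
  Total hydrogens = 7.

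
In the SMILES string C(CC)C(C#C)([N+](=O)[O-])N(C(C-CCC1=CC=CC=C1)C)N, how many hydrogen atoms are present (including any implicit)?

25

Hydrogens are implicit in SMILES; fill each atom to its normal valence:
  5 × C: 2 H each → 10
  5 × C (aromatic): 1 H each → 5
  2 × C: 3 H each → 6
  2 × C: 1 H each → 2
  2 × C: no H
  1 × C (aromatic): no H
  1 × N: 2 H
  1 × N: no H
  1 × N (charge +1): no H
  1 × O: no H
  1 × O (charge -1): no H
  Total hydrogens = 25.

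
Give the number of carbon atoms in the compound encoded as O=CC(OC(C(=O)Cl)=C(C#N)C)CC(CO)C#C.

12

The symbol for carbon appears 12 times in the SMILES. (Cl is a single chlorine, not C + l.)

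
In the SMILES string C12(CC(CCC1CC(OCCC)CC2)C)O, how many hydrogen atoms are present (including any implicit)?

Hydrogens are implicit in SMILES; fill each atom to its normal valence:
  8 × C: 2 H each → 16
  3 × C: 1 H each → 3
  2 × C: 3 H each → 6
  1 × C: no H
  1 × O: 1 H
  1 × O: no H
  Total hydrogens = 26.

26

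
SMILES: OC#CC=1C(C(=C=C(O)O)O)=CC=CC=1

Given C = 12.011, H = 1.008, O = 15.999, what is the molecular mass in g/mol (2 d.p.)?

Molecular formula: C11H8O4.
M = 11×12.011 + 8×1.008 + 4×15.999 = 204.18 g/mol.

204.18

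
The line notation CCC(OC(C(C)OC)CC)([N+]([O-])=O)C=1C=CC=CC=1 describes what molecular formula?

C15H23NO4

Heavy atoms from the SMILES: 15 C, 1 N, 4 O.
Implicit hydrogens by atom environment:
  5 × C (aromatic): 1 H each → 5
  4 × C: 3 H each → 12
  3 × O: no H
  2 × C: 2 H each → 4
  2 × C: 1 H each → 2
  1 × C: no H
  1 × C (aromatic): no H
  1 × N (charge +1): no H
  1 × O (charge -1): no H
  Total hydrogens = 23.
Molecular formula: C15H23NO4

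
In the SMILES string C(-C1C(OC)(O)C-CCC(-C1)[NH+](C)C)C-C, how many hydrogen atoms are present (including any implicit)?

Hydrogens are implicit in SMILES; fill each atom to its normal valence:
  6 × C: 2 H each → 12
  4 × C: 3 H each → 12
  2 × C: 1 H each → 2
  1 × C: no H
  1 × N (charge +1): 1 H
  1 × O: 1 H
  1 × O: no H
  Total hydrogens = 28.

28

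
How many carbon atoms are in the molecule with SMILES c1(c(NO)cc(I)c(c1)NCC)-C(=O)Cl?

The symbol for carbon appears 9 times in the SMILES. Lowercase c denotes aromatic carbon and counts toward C.

9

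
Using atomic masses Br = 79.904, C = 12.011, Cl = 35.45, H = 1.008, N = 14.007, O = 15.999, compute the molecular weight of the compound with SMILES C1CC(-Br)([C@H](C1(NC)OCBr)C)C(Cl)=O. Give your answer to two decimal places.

363.47

Molecular formula: C9H14Br2ClNO2.
M = 2×79.904 + 9×12.011 + 1×35.45 + 14×1.008 + 1×14.007 + 2×15.999 = 363.47 g/mol.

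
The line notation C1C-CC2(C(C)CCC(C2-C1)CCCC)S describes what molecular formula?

C15H28S

Heavy atoms from the SMILES: 15 C, 1 S.
Implicit hydrogens by atom environment:
  9 × C: 2 H each → 18
  3 × C: 1 H each → 3
  2 × C: 3 H each → 6
  1 × C: no H
  1 × S: 1 H
  Total hydrogens = 28.
Molecular formula: C15H28S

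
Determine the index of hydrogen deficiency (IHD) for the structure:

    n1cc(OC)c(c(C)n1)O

4

Molecular formula from the SMILES: C6H8N2O2.
DoU = (2C + 2 + N − H − X)/2 = (2·6 + 2 + 2 − 8 − 0)/2 = 8/2 = 4.
(Structurally: 1 ring(s) + 3 π bond(s) = 4.)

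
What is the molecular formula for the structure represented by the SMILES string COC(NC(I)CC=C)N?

C6H13IN2O

Heavy atoms from the SMILES: 6 C, 1 I, 2 N, 1 O.
Implicit hydrogens by atom environment:
  3 × C: 1 H each → 3
  2 × C: 2 H each → 4
  1 × C: 3 H
  1 × I: no H
  1 × N: 2 H
  1 × N: 1 H
  1 × O: no H
  Total hydrogens = 13.
Molecular formula: C6H13IN2O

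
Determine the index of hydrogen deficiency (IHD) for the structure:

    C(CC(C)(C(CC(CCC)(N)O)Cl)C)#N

2

Molecular formula from the SMILES: C11H21ClN2O.
DoU = (2C + 2 + N − H − X)/2 = (2·11 + 2 + 2 − 21 − 1)/2 = 4/2 = 2.
(Structurally: 0 ring(s) + 2 π bond(s) = 2.)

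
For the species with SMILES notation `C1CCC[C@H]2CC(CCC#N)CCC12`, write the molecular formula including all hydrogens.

Heavy atoms from the SMILES: 13 C, 1 N.
Implicit hydrogens by atom environment:
  9 × C: 2 H each → 18
  3 × C: 1 H each → 3
  1 × C: no H
  1 × N: no H
  Total hydrogens = 21.
Molecular formula: C13H21N

C13H21N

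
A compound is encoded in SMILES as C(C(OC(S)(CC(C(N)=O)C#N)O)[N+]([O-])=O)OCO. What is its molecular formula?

C8H13N3O7S

Heavy atoms from the SMILES: 8 C, 3 N, 7 O, 1 S.
Implicit hydrogens by atom environment:
  4 × O: no H
  3 × C: 2 H each → 6
  3 × C: no H
  2 × C: 1 H each → 2
  2 × O: 1 H each → 2
  1 × N: 2 H
  1 × N: no H
  1 × N (charge +1): no H
  1 × O (charge -1): no H
  1 × S: 1 H
  Total hydrogens = 13.
Molecular formula: C8H13N3O7S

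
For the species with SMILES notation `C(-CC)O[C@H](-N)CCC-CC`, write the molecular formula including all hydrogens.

Heavy atoms from the SMILES: 9 C, 1 N, 1 O.
Implicit hydrogens by atom environment:
  6 × C: 2 H each → 12
  2 × C: 3 H each → 6
  1 × C: 1 H
  1 × N: 2 H
  1 × O: no H
  Total hydrogens = 21.
Molecular formula: C9H21NO

C9H21NO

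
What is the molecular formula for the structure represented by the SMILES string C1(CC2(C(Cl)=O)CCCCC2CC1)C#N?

C12H16ClNO

Heavy atoms from the SMILES: 12 C, 1 Cl, 1 N, 1 O.
Implicit hydrogens by atom environment:
  7 × C: 2 H each → 14
  3 × C: no H
  2 × C: 1 H each → 2
  1 × Cl: no H
  1 × N: no H
  1 × O: no H
  Total hydrogens = 16.
Molecular formula: C12H16ClNO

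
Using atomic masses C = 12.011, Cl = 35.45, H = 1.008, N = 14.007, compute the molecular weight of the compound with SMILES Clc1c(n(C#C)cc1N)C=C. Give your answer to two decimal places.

166.61

Molecular formula: C8H7ClN2.
M = 8×12.011 + 1×35.45 + 7×1.008 + 2×14.007 = 166.61 g/mol.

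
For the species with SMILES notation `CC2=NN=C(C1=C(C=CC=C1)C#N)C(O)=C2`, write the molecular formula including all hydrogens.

C12H9N3O

Heavy atoms from the SMILES: 12 C, 3 N, 1 O.
Implicit hydrogens by atom environment:
  5 × C (aromatic): 1 H each → 5
  5 × C (aromatic): no H
  2 × N (aromatic): no H
  1 × C: 3 H
  1 × C: no H
  1 × N: no H
  1 × O: 1 H
  Total hydrogens = 9.
Molecular formula: C12H9N3O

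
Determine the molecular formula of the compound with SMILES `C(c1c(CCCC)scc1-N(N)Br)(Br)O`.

Heavy atoms from the SMILES: 2 Br, 9 C, 2 N, 1 O, 1 S.
Implicit hydrogens by atom environment:
  3 × C: 2 H each → 6
  3 × C (aromatic): no H
  2 × Br: no H
  1 × C: 3 H
  1 × C (aromatic): 1 H
  1 × C: 1 H
  1 × N: 2 H
  1 × N: no H
  1 × O: 1 H
  1 × S (aromatic): no H
  Total hydrogens = 14.
Molecular formula: C9H14Br2N2OS

C9H14Br2N2OS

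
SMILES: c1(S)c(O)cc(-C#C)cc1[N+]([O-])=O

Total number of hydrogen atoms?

5

Hydrogens are implicit in SMILES; fill each atom to its normal valence:
  4 × C (aromatic): no H
  2 × C (aromatic): 1 H each → 2
  1 × C: 1 H
  1 × C: no H
  1 × N (charge +1): no H
  1 × O: 1 H
  1 × O: no H
  1 × O (charge -1): no H
  1 × S: 1 H
  Total hydrogens = 5.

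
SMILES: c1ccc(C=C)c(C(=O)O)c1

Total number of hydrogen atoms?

8

Hydrogens are implicit in SMILES; fill each atom to its normal valence:
  4 × C (aromatic): 1 H each → 4
  2 × C (aromatic): no H
  1 × C: 2 H
  1 × C: 1 H
  1 × C: no H
  1 × O: 1 H
  1 × O: no H
  Total hydrogens = 8.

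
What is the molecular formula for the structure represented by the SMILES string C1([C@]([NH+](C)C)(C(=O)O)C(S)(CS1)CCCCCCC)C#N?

C15H27N2O2S2+

Heavy atoms from the SMILES: 15 C, 2 N, 2 O, 2 S.
Implicit hydrogens by atom environment:
  7 × C: 2 H each → 14
  4 × C: no H
  3 × C: 3 H each → 9
  1 × C: 1 H
  1 × N (charge +1): 1 H
  1 × N: no H
  1 × O: 1 H
  1 × O: no H
  1 × S: 1 H
  1 × S: no H
  Total hydrogens = 27.
Net charge +1.
Molecular formula: C15H27N2O2S2+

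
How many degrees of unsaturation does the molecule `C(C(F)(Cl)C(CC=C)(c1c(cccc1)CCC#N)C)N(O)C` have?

7

Molecular formula from the SMILES: C17H22ClFN2O.
DoU = (2C + 2 + N − H − X)/2 = (2·17 + 2 + 2 − 22 − 2)/2 = 14/2 = 7.
(Structurally: 1 ring(s) + 6 π bond(s) = 7.)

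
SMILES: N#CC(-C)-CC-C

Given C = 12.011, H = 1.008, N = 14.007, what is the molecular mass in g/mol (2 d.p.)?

97.16

Molecular formula: C6H11N.
M = 6×12.011 + 11×1.008 + 1×14.007 = 97.16 g/mol.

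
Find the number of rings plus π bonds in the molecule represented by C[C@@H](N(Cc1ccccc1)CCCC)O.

Molecular formula from the SMILES: C13H21NO.
DoU = (2C + 2 + N − H − X)/2 = (2·13 + 2 + 1 − 21 − 0)/2 = 8/2 = 4.
(Structurally: 1 ring(s) + 3 π bond(s) = 4.)

4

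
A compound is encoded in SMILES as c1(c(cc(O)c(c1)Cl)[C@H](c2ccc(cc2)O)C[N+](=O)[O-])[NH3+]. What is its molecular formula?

Heavy atoms from the SMILES: 14 C, 1 Cl, 2 N, 4 O.
Implicit hydrogens by atom environment:
  6 × C (aromatic): 1 H each → 6
  6 × C (aromatic): no H
  2 × O: 1 H each → 2
  1 × C: 2 H
  1 × C: 1 H
  1 × Cl: no H
  1 × N (charge +1): 3 H
  1 × N (charge +1): no H
  1 × O: no H
  1 × O (charge -1): no H
  Total hydrogens = 14.
Net charge +1.
Molecular formula: C14H14ClN2O4+

C14H14ClN2O4+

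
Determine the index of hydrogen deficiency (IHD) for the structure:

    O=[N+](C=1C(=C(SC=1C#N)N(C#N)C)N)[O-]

8

Molecular formula from the SMILES: C7H5N5O2S.
DoU = (2C + 2 + N − H − X)/2 = (2·7 + 2 + 5 − 5 − 0)/2 = 16/2 = 8.
(Structurally: 1 ring(s) + 7 π bond(s) = 8.)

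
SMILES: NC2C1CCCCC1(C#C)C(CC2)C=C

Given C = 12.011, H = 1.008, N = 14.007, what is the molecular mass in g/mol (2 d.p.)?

Molecular formula: C14H21N.
M = 14×12.011 + 21×1.008 + 1×14.007 = 203.33 g/mol.

203.33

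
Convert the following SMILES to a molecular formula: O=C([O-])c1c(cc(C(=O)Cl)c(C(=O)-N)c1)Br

Heavy atoms from the SMILES: 1 Br, 9 C, 1 Cl, 1 N, 4 O.
Implicit hydrogens by atom environment:
  4 × C (aromatic): no H
  3 × C: no H
  3 × O: no H
  2 × C (aromatic): 1 H each → 2
  1 × Br: no H
  1 × Cl: no H
  1 × N: 2 H
  1 × O (charge -1): no H
  Total hydrogens = 4.
Net charge -1.
Molecular formula: C9H4BrClNO4-

C9H4BrClNO4-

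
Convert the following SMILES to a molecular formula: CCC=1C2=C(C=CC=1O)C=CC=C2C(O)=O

Heavy atoms from the SMILES: 13 C, 3 O.
Implicit hydrogens by atom environment:
  5 × C (aromatic): 1 H each → 5
  5 × C (aromatic): no H
  2 × O: 1 H each → 2
  1 × C: 3 H
  1 × C: 2 H
  1 × C: no H
  1 × O: no H
  Total hydrogens = 12.
Molecular formula: C13H12O3

C13H12O3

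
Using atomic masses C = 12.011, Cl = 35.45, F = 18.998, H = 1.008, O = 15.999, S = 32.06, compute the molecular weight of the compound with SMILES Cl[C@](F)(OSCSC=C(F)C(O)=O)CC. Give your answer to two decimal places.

Molecular formula: C7H9ClF2O3S2.
M = 7×12.011 + 1×35.45 + 2×18.998 + 9×1.008 + 3×15.999 + 2×32.06 = 278.71 g/mol.

278.71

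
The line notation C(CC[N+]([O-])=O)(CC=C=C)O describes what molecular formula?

C7H11NO3

Heavy atoms from the SMILES: 7 C, 1 N, 3 O.
Implicit hydrogens by atom environment:
  4 × C: 2 H each → 8
  2 × C: 1 H each → 2
  1 × C: no H
  1 × N (charge +1): no H
  1 × O: 1 H
  1 × O: no H
  1 × O (charge -1): no H
  Total hydrogens = 11.
Molecular formula: C7H11NO3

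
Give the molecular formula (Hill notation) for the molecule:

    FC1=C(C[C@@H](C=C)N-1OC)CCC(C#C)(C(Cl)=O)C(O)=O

Heavy atoms from the SMILES: 14 C, 1 Cl, 1 F, 1 N, 4 O.
Implicit hydrogens by atom environment:
  6 × C: no H
  4 × C: 2 H each → 8
  3 × C: 1 H each → 3
  3 × O: no H
  1 × C: 3 H
  1 × Cl: no H
  1 × F: no H
  1 × N: no H
  1 × O: 1 H
  Total hydrogens = 15.
Molecular formula: C14H15ClFNO4

C14H15ClFNO4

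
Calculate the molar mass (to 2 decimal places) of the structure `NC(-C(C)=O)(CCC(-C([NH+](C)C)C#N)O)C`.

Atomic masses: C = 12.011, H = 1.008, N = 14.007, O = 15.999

228.32

Molecular formula: C11H22N3O2+.
M = 11×12.011 + 22×1.008 + 3×14.007 + 2×15.999 = 228.32 g/mol.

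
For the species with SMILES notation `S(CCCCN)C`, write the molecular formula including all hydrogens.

C5H13NS

Heavy atoms from the SMILES: 5 C, 1 N, 1 S.
Implicit hydrogens by atom environment:
  4 × C: 2 H each → 8
  1 × C: 3 H
  1 × N: 2 H
  1 × S: no H
  Total hydrogens = 13.
Molecular formula: C5H13NS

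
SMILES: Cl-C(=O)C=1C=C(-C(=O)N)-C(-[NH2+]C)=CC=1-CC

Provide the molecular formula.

C11H14ClN2O2+

Heavy atoms from the SMILES: 11 C, 1 Cl, 2 N, 2 O.
Implicit hydrogens by atom environment:
  4 × C (aromatic): no H
  2 × C: 3 H each → 6
  2 × C (aromatic): 1 H each → 2
  2 × C: no H
  2 × O: no H
  1 × C: 2 H
  1 × Cl: no H
  1 × N: 2 H
  1 × N (charge +1): 2 H
  Total hydrogens = 14.
Net charge +1.
Molecular formula: C11H14ClN2O2+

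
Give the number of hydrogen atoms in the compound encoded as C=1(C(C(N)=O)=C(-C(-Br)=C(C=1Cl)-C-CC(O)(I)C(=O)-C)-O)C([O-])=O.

11

Hydrogens are implicit in SMILES; fill each atom to its normal valence:
  6 × C (aromatic): no H
  4 × C: no H
  3 × O: no H
  2 × C: 2 H each → 4
  2 × O: 1 H each → 2
  1 × Br: no H
  1 × C: 3 H
  1 × Cl: no H
  1 × I: no H
  1 × N: 2 H
  1 × O (charge -1): no H
  Total hydrogens = 11.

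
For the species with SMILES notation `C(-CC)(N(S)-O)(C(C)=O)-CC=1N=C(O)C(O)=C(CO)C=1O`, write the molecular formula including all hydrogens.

C12H18N2O6S

Heavy atoms from the SMILES: 12 C, 2 N, 6 O, 1 S.
Implicit hydrogens by atom environment:
  5 × C (aromatic): no H
  5 × O: 1 H each → 5
  3 × C: 2 H each → 6
  2 × C: 3 H each → 6
  2 × C: no H
  1 × N (aromatic): no H
  1 × N: no H
  1 × O: no H
  1 × S: 1 H
  Total hydrogens = 18.
Molecular formula: C12H18N2O6S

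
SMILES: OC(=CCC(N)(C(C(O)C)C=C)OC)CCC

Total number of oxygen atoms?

3

The symbol for oxygen appears 3 times in the SMILES.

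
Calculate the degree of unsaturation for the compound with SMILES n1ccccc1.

4

Molecular formula from the SMILES: C5H5N.
DoU = (2C + 2 + N − H − X)/2 = (2·5 + 2 + 1 − 5 − 0)/2 = 8/2 = 4.
(Structurally: 1 ring(s) + 3 π bond(s) = 4.)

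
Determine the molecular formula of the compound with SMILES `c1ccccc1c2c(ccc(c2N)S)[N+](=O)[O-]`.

Heavy atoms from the SMILES: 12 C, 2 N, 2 O, 1 S.
Implicit hydrogens by atom environment:
  7 × C (aromatic): 1 H each → 7
  5 × C (aromatic): no H
  1 × N: 2 H
  1 × N (charge +1): no H
  1 × O: no H
  1 × O (charge -1): no H
  1 × S: 1 H
  Total hydrogens = 10.
Molecular formula: C12H10N2O2S

C12H10N2O2S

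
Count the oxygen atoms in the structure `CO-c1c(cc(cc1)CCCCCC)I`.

1

The symbol for oxygen appears 1 time in the SMILES.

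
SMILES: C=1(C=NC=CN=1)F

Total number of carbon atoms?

The symbol for carbon appears 4 times in the SMILES.

4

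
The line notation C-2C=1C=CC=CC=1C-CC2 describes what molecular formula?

Heavy atoms from the SMILES: 10 C.
Implicit hydrogens by atom environment:
  4 × C: 2 H each → 8
  4 × C (aromatic): 1 H each → 4
  2 × C (aromatic): no H
  Total hydrogens = 12.
Molecular formula: C10H12

C10H12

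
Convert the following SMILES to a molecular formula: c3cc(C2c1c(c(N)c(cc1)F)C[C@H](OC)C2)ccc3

Heavy atoms from the SMILES: 17 C, 1 F, 1 N, 1 O.
Implicit hydrogens by atom environment:
  7 × C (aromatic): 1 H each → 7
  5 × C (aromatic): no H
  2 × C: 2 H each → 4
  2 × C: 1 H each → 2
  1 × C: 3 H
  1 × F: no H
  1 × N: 2 H
  1 × O: no H
  Total hydrogens = 18.
Molecular formula: C17H18FNO

C17H18FNO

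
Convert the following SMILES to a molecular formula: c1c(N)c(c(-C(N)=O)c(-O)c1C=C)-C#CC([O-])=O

Heavy atoms from the SMILES: 12 C, 2 N, 4 O.
Implicit hydrogens by atom environment:
  5 × C (aromatic): no H
  4 × C: no H
  2 × N: 2 H each → 4
  2 × O: no H
  1 × C: 2 H
  1 × C (aromatic): 1 H
  1 × C: 1 H
  1 × O: 1 H
  1 × O (charge -1): no H
  Total hydrogens = 9.
Net charge -1.
Molecular formula: C12H9N2O4-

C12H9N2O4-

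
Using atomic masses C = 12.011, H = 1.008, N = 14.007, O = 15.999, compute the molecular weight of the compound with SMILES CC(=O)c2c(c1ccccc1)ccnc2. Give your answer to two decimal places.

197.24

Molecular formula: C13H11NO.
M = 13×12.011 + 11×1.008 + 1×14.007 + 1×15.999 = 197.24 g/mol.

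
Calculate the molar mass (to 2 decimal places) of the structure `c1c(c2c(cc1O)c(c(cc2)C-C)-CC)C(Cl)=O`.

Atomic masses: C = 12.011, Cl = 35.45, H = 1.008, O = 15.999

Molecular formula: C15H15ClO2.
M = 15×12.011 + 1×35.45 + 15×1.008 + 2×15.999 = 262.73 g/mol.

262.73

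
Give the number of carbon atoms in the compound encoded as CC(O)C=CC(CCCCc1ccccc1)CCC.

The symbol for carbon appears 18 times in the SMILES. Lowercase c denotes aromatic carbon and counts toward C.

18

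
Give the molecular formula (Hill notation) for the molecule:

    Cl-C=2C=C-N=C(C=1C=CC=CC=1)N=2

C10H7ClN2

Heavy atoms from the SMILES: 10 C, 1 Cl, 2 N.
Implicit hydrogens by atom environment:
  7 × C (aromatic): 1 H each → 7
  3 × C (aromatic): no H
  2 × N (aromatic): no H
  1 × Cl: no H
  Total hydrogens = 7.
Molecular formula: C10H7ClN2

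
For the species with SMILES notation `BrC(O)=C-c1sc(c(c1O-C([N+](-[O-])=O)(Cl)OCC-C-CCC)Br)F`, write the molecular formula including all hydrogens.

C13H15Br2ClFNO5S

Heavy atoms from the SMILES: 2 Br, 13 C, 1 Cl, 1 F, 1 N, 5 O, 1 S.
Implicit hydrogens by atom environment:
  5 × C: 2 H each → 10
  4 × C (aromatic): no H
  3 × O: no H
  2 × Br: no H
  2 × C: no H
  1 × C: 3 H
  1 × C: 1 H
  1 × Cl: no H
  1 × F: no H
  1 × N (charge +1): no H
  1 × O: 1 H
  1 × O (charge -1): no H
  1 × S (aromatic): no H
  Total hydrogens = 15.
Molecular formula: C13H15Br2ClFNO5S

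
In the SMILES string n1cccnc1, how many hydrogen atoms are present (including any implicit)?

Hydrogens are implicit in SMILES; fill each atom to its normal valence:
  4 × C (aromatic): 1 H each → 4
  2 × N (aromatic): no H
  Total hydrogens = 4.

4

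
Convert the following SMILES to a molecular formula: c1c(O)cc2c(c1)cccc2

C10H8O

Heavy atoms from the SMILES: 10 C, 1 O.
Implicit hydrogens by atom environment:
  7 × C (aromatic): 1 H each → 7
  3 × C (aromatic): no H
  1 × O: 1 H
  Total hydrogens = 8.
Molecular formula: C10H8O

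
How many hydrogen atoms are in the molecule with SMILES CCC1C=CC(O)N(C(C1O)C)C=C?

Hydrogens are implicit in SMILES; fill each atom to its normal valence:
  7 × C: 1 H each → 7
  2 × C: 3 H each → 6
  2 × C: 2 H each → 4
  2 × O: 1 H each → 2
  1 × N: no H
  Total hydrogens = 19.

19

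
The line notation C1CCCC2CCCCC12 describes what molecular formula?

C10H18

Heavy atoms from the SMILES: 10 C.
Implicit hydrogens by atom environment:
  8 × C: 2 H each → 16
  2 × C: 1 H each → 2
  Total hydrogens = 18.
Molecular formula: C10H18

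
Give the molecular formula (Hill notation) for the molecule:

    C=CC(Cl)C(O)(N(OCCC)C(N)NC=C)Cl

Heavy atoms from the SMILES: 10 C, 2 Cl, 3 N, 2 O.
Implicit hydrogens by atom environment:
  4 × C: 2 H each → 8
  4 × C: 1 H each → 4
  2 × Cl: no H
  1 × C: 3 H
  1 × C: no H
  1 × N: 2 H
  1 × N: 1 H
  1 × N: no H
  1 × O: 1 H
  1 × O: no H
  Total hydrogens = 19.
Molecular formula: C10H19Cl2N3O2

C10H19Cl2N3O2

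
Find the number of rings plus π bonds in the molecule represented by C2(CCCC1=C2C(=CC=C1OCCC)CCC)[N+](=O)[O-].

Molecular formula from the SMILES: C16H23NO3.
DoU = (2C + 2 + N − H − X)/2 = (2·16 + 2 + 1 − 23 − 0)/2 = 12/2 = 6.
(Structurally: 2 ring(s) + 4 π bond(s) = 6.)

6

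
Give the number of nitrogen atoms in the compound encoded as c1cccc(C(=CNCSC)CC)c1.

The symbol for nitrogen appears 1 time in the SMILES.

1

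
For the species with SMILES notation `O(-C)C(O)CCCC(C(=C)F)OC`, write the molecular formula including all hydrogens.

Heavy atoms from the SMILES: 9 C, 1 F, 3 O.
Implicit hydrogens by atom environment:
  4 × C: 2 H each → 8
  2 × C: 3 H each → 6
  2 × C: 1 H each → 2
  2 × O: no H
  1 × C: no H
  1 × F: no H
  1 × O: 1 H
  Total hydrogens = 17.
Molecular formula: C9H17FO3

C9H17FO3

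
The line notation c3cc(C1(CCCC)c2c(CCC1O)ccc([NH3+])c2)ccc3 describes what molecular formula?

C20H26NO+

Heavy atoms from the SMILES: 20 C, 1 N, 1 O.
Implicit hydrogens by atom environment:
  8 × C (aromatic): 1 H each → 8
  5 × C: 2 H each → 10
  4 × C (aromatic): no H
  1 × C: 3 H
  1 × C: 1 H
  1 × C: no H
  1 × N (charge +1): 3 H
  1 × O: 1 H
  Total hydrogens = 26.
Net charge +1.
Molecular formula: C20H26NO+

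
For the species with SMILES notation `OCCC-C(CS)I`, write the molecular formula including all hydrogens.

Heavy atoms from the SMILES: 5 C, 1 I, 1 O, 1 S.
Implicit hydrogens by atom environment:
  4 × C: 2 H each → 8
  1 × C: 1 H
  1 × I: no H
  1 × O: 1 H
  1 × S: 1 H
  Total hydrogens = 11.
Molecular formula: C5H11IOS

C5H11IOS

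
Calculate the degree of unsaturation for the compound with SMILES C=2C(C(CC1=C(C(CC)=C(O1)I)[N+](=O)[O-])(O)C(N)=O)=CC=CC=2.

9

Molecular formula from the SMILES: C15H15IN2O5.
DoU = (2C + 2 + N − H − X)/2 = (2·15 + 2 + 2 − 15 − 1)/2 = 18/2 = 9.
(Structurally: 2 ring(s) + 7 π bond(s) = 9.)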